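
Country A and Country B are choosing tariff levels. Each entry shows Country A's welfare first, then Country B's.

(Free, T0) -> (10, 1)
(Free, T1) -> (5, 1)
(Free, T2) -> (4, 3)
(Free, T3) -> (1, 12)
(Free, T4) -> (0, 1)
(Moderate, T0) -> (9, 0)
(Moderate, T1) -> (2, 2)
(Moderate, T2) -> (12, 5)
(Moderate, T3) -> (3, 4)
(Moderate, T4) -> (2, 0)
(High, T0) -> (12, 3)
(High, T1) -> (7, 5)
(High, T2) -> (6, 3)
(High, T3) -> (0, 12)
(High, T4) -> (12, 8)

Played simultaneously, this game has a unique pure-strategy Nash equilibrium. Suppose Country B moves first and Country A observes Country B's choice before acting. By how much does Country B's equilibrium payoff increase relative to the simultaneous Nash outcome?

3

Solve by backward induction (Country B leads).
- T0 → Country A plays High (best of 10, 9, 12); Country B gets 3.
- T1 → Country A plays High (best of 5, 2, 7); Country B gets 5.
- T2 → Country A plays Moderate (best of 4, 12, 6); Country B gets 5.
- T3 → Country A plays Moderate (best of 1, 3, 0); Country B gets 4.
- T4 → Country A plays High (best of 0, 2, 12); Country B gets 8.
Country B's induced payoffs are 3, 5, 5, 4, 8, so Country B commits to T4. Subgame-perfect outcome: (High, T4) with payoffs (12, 8).
Now find the simultaneous Nash equilibrium.
Country A's best replies: T0→High; T1→High; T2→Moderate; T3→Moderate; T4→High.
Country B's best replies: Free→T3; Moderate→T2; High→T3.
Only (Moderate, T2) has each player best-responding; Nash payoffs (12, 5).
Country B's commitment gain: 8 − 5 = 3.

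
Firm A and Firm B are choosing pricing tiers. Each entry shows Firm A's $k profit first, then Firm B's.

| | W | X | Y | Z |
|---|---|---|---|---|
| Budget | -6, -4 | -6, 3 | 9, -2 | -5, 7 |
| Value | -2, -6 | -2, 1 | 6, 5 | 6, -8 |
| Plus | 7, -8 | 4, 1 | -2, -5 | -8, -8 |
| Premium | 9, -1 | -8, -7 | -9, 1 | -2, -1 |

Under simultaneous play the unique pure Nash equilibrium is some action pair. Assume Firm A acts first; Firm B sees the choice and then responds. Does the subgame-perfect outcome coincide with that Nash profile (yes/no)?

Firm B best-responds to each possible Firm A move:
- Budget → Firm B plays Z (best of -4, 3, -2, 7); Firm A gets -5.
- Value → Firm B plays Y (best of -6, 1, 5, -8); Firm A gets 6.
- Plus → Firm B plays X (best of -8, 1, -5, -8); Firm A gets 4.
- Premium → Firm B plays Y (best of -1, -7, 1, -1); Firm A gets -9.
Firm A's induced payoffs are -5, 6, 4, -9, so Firm A commits to Value. Subgame-perfect outcome: (Value, Y) with payoffs (6, 5).
Now find the simultaneous Nash equilibrium.
Firm A's best replies: W→Premium; X→Plus; Y→Budget; Z→Value.
Firm B's best replies: Budget→Z; Value→Y; Plus→X; Premium→Y.
The unique mutual best reply is (Plus, X), giving (4, 1).
Sequential outcome (Value, Y) differs from the Nash profile (Plus, X).

no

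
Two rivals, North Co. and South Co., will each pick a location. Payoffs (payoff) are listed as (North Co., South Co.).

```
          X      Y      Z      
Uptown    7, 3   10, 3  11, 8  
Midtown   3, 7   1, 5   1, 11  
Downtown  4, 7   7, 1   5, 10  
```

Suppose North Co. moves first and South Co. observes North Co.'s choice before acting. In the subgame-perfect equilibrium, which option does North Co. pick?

Uptown

Solve by backward induction (North Co. leads).
- Uptown: South Co. compares 3, 3, 8 and picks Z; North Co. would get 11.
- Midtown: South Co. compares 7, 5, 11 and picks Z; North Co. would get 1.
- Downtown: South Co. compares 7, 1, 10 and picks Z; North Co. would get 5.
Among 11, 1, 5, the best is 11 at Uptown. Subgame-perfect outcome: (Uptown, Z) with payoffs (11, 8).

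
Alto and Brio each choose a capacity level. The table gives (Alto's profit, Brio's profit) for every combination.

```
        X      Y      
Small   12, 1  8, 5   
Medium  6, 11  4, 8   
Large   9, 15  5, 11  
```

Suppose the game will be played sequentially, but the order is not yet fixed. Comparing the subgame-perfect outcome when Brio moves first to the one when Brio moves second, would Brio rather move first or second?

second

If Alto leads: Brio's best replies are Small→Y, Medium→X, Large→X; Alto's induced payoffs 8, 6, 9; outcome (Large, X), payoffs (9, 15).
If Brio leads: Alto's best replies are X→Small, Y→Small; Brio's induced payoffs 1, 5; outcome (Small, Y), payoffs (8, 5).
Brio gets 5 moving first and 15 moving second, so Brio prefers to move second.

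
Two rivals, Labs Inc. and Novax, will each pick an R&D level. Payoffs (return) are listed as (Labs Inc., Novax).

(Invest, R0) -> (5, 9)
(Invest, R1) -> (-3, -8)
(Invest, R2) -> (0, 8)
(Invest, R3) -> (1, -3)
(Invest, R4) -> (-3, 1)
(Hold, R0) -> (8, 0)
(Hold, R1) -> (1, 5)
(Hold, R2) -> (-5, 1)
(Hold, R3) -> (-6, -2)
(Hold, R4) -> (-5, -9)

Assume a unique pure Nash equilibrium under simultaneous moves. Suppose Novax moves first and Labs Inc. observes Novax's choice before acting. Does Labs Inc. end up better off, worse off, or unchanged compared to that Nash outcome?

worse off

Work backward from Labs Inc.'s decision.
- R0: Labs Inc. compares 5, 8 and picks Hold; Novax would get 0.
- R1: Labs Inc. compares -3, 1 and picks Hold; Novax would get 5.
- R2: Labs Inc. compares 0, -5 and picks Invest; Novax would get 8.
- R3: Labs Inc. compares 1, -6 and picks Invest; Novax would get -3.
- R4: Labs Inc. compares -3, -5 and picks Invest; Novax would get 1.
Maximizing over 0, 5, 8, -3, 1, Novax chooses R2. Subgame-perfect outcome: (Invest, R2) with payoffs (0, 8).
Now find the simultaneous Nash equilibrium.
Labs Inc.'s best replies: R0→Hold; R1→Hold; R2→Invest; R3→Invest; R4→Invest.
Novax's best replies: Invest→R0; Hold→R1.
The unique mutual best reply is (Hold, R1), giving (1, 5).
Labs Inc. earns 0 sequentially versus 1 at the Nash outcome: worse off.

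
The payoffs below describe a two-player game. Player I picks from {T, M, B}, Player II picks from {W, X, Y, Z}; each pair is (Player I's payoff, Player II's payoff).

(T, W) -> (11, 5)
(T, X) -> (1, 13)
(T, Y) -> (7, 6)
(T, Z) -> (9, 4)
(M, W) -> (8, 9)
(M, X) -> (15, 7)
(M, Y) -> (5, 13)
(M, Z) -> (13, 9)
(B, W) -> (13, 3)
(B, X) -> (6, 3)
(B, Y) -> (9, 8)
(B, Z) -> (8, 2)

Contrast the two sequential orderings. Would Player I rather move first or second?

If Player I leads: Player II's best replies are T→X, M→Y, B→Y; Player I's induced payoffs 1, 5, 9; outcome (B, Y), payoffs (9, 8).
If Player II leads: Player I's best replies are W→B, X→M, Y→B, Z→M; Player II's induced payoffs 3, 7, 8, 9; outcome (M, Z), payoffs (13, 9).
Player I gets 9 moving first and 13 moving second, so Player I prefers to move second.

second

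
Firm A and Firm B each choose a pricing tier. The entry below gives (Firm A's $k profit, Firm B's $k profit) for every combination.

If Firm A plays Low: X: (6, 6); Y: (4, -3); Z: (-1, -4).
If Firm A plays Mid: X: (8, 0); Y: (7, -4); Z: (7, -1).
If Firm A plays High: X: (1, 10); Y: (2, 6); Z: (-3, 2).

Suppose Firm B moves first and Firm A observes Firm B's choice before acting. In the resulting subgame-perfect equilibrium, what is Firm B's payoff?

0

Work backward from Firm A's decision.
- X: Firm A compares 6, 8, 1 and picks Mid; Firm B would get 0.
- Y: Firm A compares 4, 7, 2 and picks Mid; Firm B would get -4.
- Z: Firm A compares -1, 7, -3 and picks Mid; Firm B would get -1.
Among 0, -4, -1, the best is 0 at X. Subgame-perfect outcome: (Mid, X) with payoffs (8, 0).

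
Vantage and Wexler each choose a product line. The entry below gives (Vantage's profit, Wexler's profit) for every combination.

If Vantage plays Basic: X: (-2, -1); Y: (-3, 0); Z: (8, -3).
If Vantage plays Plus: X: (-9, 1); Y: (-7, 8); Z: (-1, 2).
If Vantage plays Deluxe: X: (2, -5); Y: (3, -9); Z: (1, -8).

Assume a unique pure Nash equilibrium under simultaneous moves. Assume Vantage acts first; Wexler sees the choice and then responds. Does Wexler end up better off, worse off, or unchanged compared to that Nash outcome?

unchanged

Work backward from Wexler's decision.
- Basic: BR = Y, leader payoff -3.
- Plus: BR = Y, leader payoff -7.
- Deluxe: BR = X, leader payoff 2.
Among -3, -7, 2, the best is 2 at Deluxe. Subgame-perfect outcome: (Deluxe, X) with payoffs (2, -5).
For the simultaneous game, intersect best replies.
Vantage's best replies: X→Deluxe; Y→Deluxe; Z→Basic.
Wexler's best replies: Basic→Y; Plus→Y; Deluxe→X.
The unique mutual best reply is (Deluxe, X), giving (2, -5).
Wexler earns -5 sequentially versus -5 at the Nash outcome: unchanged.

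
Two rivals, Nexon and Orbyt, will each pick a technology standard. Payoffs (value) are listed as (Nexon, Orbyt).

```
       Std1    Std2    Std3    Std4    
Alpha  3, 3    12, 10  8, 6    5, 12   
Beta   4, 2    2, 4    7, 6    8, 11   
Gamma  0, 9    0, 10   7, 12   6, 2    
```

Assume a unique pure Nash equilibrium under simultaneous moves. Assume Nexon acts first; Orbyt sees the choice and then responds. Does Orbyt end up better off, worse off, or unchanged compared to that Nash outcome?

Backward induction with Nexon moving first.
- Alpha: Orbyt compares 3, 10, 6, 12 and picks Std4; Nexon would get 5.
- Beta: Orbyt compares 2, 4, 6, 11 and picks Std4; Nexon would get 8.
- Gamma: Orbyt compares 9, 10, 12, 2 and picks Std3; Nexon would get 7.
Nexon's induced payoffs are 5, 8, 7, so Nexon commits to Beta. Subgame-perfect outcome: (Beta, Std4) with payoffs (8, 11).
Now find the simultaneous Nash equilibrium.
Nexon's best replies: Std1→Beta; Std2→Alpha; Std3→Alpha; Std4→Beta.
Orbyt's best replies: Alpha→Std4; Beta→Std4; Gamma→Std3.
Only (Beta, Std4) has each player best-responding; Nash payoffs (8, 11).
Orbyt earns 11 sequentially versus 11 at the Nash outcome: unchanged.

unchanged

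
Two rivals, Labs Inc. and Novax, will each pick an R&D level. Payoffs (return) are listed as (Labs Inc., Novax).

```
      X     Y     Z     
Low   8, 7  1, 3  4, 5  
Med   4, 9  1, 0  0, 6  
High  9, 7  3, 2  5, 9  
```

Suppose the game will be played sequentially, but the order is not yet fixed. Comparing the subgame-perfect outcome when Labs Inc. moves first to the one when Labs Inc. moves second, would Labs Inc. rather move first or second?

If Labs Inc. leads: Novax's best replies are Low→X, Med→X, High→Z; Labs Inc.'s induced payoffs 8, 4, 5; outcome (Low, X), payoffs (8, 7).
If Novax leads: Labs Inc.'s best replies are X→High, Y→High, Z→High; Novax's induced payoffs 7, 2, 9; outcome (High, Z), payoffs (5, 9).
Labs Inc. gets 8 moving first and 5 moving second, so Labs Inc. prefers to move first.

first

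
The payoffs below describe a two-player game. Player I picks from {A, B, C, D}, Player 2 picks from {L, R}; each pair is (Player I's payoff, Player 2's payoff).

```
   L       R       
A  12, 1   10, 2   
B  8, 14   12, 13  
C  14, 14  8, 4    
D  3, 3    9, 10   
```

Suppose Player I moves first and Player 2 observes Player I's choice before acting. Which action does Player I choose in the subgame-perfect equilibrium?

Solve by backward induction (Player I leads).
- A: BR = R, leader payoff 10.
- B: BR = L, leader payoff 8.
- C: BR = L, leader payoff 14.
- D: BR = R, leader payoff 9.
Maximizing over 10, 8, 14, 9, Player I chooses C. Subgame-perfect outcome: (C, L) with payoffs (14, 14).

C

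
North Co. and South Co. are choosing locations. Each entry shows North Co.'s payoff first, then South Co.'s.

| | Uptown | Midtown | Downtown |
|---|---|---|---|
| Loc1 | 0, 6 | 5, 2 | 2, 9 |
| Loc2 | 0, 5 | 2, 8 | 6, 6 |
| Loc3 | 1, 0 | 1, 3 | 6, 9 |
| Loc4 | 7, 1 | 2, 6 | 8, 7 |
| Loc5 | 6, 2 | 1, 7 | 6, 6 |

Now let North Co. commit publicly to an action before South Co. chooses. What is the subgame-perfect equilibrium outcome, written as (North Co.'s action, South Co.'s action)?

(Loc4, Downtown)

Backward induction with North Co. moving first.
- Loc1 → South Co. plays Downtown (best of 6, 2, 9); North Co. gets 2.
- Loc2 → South Co. plays Midtown (best of 5, 8, 6); North Co. gets 2.
- Loc3 → South Co. plays Downtown (best of 0, 3, 9); North Co. gets 6.
- Loc4 → South Co. plays Downtown (best of 1, 6, 7); North Co. gets 8.
- Loc5 → South Co. plays Midtown (best of 2, 7, 6); North Co. gets 1.
Maximizing over 2, 2, 6, 8, 1, North Co. chooses Loc4. Subgame-perfect outcome: (Loc4, Downtown) with payoffs (8, 7).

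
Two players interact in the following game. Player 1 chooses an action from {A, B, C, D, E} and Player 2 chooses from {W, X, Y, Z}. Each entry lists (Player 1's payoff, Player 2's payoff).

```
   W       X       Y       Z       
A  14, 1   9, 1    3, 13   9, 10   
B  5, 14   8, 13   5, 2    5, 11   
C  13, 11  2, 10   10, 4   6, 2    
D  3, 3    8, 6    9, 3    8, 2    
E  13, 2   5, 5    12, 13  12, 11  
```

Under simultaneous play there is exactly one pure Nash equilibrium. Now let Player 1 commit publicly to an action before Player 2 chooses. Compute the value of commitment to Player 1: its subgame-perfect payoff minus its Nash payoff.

1

Solve by backward induction (Player 1 leads).
- A: Player 2 compares 1, 1, 13, 10 and picks Y; Player 1 would get 3.
- B: Player 2 compares 14, 13, 2, 11 and picks W; Player 1 would get 5.
- C: Player 2 compares 11, 10, 4, 2 and picks W; Player 1 would get 13.
- D: Player 2 compares 3, 6, 3, 2 and picks X; Player 1 would get 8.
- E: Player 2 compares 2, 5, 13, 11 and picks Y; Player 1 would get 12.
Player 1's induced payoffs are 3, 5, 13, 8, 12, so Player 1 commits to C. Subgame-perfect outcome: (C, W) with payoffs (13, 11).
Under simultaneous play:
Player 1's best replies: W→A; X→A; Y→E; Z→E.
Player 2's best replies: A→Y; B→W; C→W; D→X; E→Y.
Only (E, Y) has each player best-responding; Nash payoffs (12, 13).
Player 1's commitment gain: 13 − 12 = 1.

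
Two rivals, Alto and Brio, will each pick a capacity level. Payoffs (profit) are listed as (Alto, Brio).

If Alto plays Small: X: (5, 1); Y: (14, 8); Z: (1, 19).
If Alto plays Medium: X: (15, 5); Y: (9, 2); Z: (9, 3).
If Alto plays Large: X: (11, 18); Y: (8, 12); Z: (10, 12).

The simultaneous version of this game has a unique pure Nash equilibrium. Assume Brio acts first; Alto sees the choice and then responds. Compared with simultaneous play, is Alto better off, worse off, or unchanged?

Backward induction with Brio moving first.
- X: BR = Medium, leader payoff 5.
- Y: BR = Small, leader payoff 8.
- Z: BR = Large, leader payoff 12.
Among 5, 8, 12, the best is 12 at Z. Subgame-perfect outcome: (Large, Z) with payoffs (10, 12).
For the simultaneous game, intersect best replies.
Alto's best replies: X→Medium; Y→Small; Z→Large.
Brio's best replies: Small→Z; Medium→X; Large→X.
Only (Medium, X) has each player best-responding; Nash payoffs (15, 5).
Alto earns 10 sequentially versus 15 at the Nash outcome: worse off.

worse off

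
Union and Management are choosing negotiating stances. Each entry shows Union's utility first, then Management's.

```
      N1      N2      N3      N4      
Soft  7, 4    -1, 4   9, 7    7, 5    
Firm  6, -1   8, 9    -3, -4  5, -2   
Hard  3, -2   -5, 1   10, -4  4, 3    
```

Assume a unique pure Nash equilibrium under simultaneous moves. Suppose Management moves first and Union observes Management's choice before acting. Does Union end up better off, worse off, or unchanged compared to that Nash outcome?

unchanged

Backward induction with Management moving first.
- N1: Union compares 7, 6, 3 and picks Soft; Management would get 4.
- N2: Union compares -1, 8, -5 and picks Firm; Management would get 9.
- N3: Union compares 9, -3, 10 and picks Hard; Management would get -4.
- N4: Union compares 7, 5, 4 and picks Soft; Management would get 5.
Among 4, 9, -4, 5, the best is 9 at N2. Subgame-perfect outcome: (Firm, N2) with payoffs (8, 9).
Now find the simultaneous Nash equilibrium.
Union's best replies: N1→Soft; N2→Firm; N3→Hard; N4→Soft.
Management's best replies: Soft→N3; Firm→N2; Hard→N4.
The unique mutual best reply is (Firm, N2), giving (8, 9).
Union earns 8 sequentially versus 8 at the Nash outcome: unchanged.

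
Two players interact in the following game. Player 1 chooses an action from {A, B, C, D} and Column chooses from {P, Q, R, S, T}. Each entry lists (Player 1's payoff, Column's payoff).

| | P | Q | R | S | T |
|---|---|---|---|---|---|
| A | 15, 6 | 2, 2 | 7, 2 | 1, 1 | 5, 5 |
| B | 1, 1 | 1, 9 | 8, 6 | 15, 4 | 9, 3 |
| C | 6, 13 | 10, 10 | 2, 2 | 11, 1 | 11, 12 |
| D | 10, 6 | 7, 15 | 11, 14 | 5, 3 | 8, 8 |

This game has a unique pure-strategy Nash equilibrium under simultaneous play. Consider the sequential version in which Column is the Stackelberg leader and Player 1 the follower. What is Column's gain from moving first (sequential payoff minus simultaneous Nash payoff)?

Solve by backward induction (Column leads).
- P → Player 1 plays A (best of 15, 1, 6, 10); Column gets 6.
- Q → Player 1 plays C (best of 2, 1, 10, 7); Column gets 10.
- R → Player 1 plays D (best of 7, 8, 2, 11); Column gets 14.
- S → Player 1 plays B (best of 1, 15, 11, 5); Column gets 4.
- T → Player 1 plays C (best of 5, 9, 11, 8); Column gets 12.
Among 6, 10, 14, 4, 12, the best is 14 at R. Subgame-perfect outcome: (D, R) with payoffs (11, 14).
Under simultaneous play:
Player 1's best replies: P→A; Q→C; R→D; S→B; T→C.
Column's best replies: A→P; B→Q; C→P; D→Q.
The unique mutual best reply is (A, P), giving (15, 6).
Column's commitment gain: 14 − 6 = 8.

8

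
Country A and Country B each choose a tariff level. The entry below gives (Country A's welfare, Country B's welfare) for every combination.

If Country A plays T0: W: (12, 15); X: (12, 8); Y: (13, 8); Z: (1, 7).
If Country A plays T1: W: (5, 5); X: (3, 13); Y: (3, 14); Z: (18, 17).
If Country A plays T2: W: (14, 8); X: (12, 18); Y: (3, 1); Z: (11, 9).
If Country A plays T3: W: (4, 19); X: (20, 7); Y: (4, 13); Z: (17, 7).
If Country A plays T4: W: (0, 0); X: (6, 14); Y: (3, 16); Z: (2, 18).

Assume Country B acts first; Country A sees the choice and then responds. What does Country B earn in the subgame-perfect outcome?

Solve by backward induction (Country B leads).
- W → Country A plays T2 (best of 12, 5, 14, 4, 0); Country B gets 8.
- X → Country A plays T3 (best of 12, 3, 12, 20, 6); Country B gets 7.
- Y → Country A plays T0 (best of 13, 3, 3, 4, 3); Country B gets 8.
- Z → Country A plays T1 (best of 1, 18, 11, 17, 2); Country B gets 17.
Maximizing over 8, 7, 8, 17, Country B chooses Z. Subgame-perfect outcome: (T1, Z) with payoffs (18, 17).

17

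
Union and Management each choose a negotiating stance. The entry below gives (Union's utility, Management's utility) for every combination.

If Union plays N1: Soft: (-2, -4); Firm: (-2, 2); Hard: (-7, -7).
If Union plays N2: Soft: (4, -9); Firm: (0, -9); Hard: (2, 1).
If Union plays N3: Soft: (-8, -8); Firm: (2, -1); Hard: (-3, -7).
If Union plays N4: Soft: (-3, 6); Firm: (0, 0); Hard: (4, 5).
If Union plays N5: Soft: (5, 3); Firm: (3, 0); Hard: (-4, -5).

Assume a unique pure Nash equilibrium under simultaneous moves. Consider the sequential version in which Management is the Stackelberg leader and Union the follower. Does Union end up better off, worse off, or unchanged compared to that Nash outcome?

Backward induction with Management moving first.
- Soft → Union plays N5 (best of -2, 4, -8, -3, 5); Management gets 3.
- Firm → Union plays N5 (best of -2, 0, 2, 0, 3); Management gets 0.
- Hard → Union plays N4 (best of -7, 2, -3, 4, -4); Management gets 5.
Management's induced payoffs are 3, 0, 5, so Management commits to Hard. Subgame-perfect outcome: (N4, Hard) with payoffs (4, 5).
Now find the simultaneous Nash equilibrium.
Union's best replies: Soft→N5; Firm→N5; Hard→N4.
Management's best replies: N1→Firm; N2→Hard; N3→Firm; N4→Soft; N5→Soft.
Only (N5, Soft) has each player best-responding; Nash payoffs (5, 3).
Union earns 4 sequentially versus 5 at the Nash outcome: worse off.

worse off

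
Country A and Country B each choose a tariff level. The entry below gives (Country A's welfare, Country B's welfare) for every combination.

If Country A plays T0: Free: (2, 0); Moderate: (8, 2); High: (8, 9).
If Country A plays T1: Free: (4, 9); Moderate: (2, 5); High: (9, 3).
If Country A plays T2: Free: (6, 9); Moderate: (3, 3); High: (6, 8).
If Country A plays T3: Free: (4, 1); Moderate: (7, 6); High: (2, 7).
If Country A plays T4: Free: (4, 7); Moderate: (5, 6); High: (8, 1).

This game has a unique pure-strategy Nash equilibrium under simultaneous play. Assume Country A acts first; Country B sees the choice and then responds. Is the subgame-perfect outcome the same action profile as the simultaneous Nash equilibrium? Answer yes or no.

no

Solve by backward induction (Country A leads).
- T0: BR = High, leader payoff 8.
- T1: BR = Free, leader payoff 4.
- T2: BR = Free, leader payoff 6.
- T3: BR = High, leader payoff 2.
- T4: BR = Free, leader payoff 4.
Country A's induced payoffs are 8, 4, 6, 2, 4, so Country A commits to T0. Subgame-perfect outcome: (T0, High) with payoffs (8, 9).
For the simultaneous game, intersect best replies.
Country A's best replies: Free→T2; Moderate→T0; High→T1.
Country B's best replies: T0→High; T1→Free; T2→Free; T3→High; T4→Free.
Only (T2, Free) has each player best-responding; Nash payoffs (6, 9).
Sequential outcome (T0, High) differs from the Nash profile (T2, Free).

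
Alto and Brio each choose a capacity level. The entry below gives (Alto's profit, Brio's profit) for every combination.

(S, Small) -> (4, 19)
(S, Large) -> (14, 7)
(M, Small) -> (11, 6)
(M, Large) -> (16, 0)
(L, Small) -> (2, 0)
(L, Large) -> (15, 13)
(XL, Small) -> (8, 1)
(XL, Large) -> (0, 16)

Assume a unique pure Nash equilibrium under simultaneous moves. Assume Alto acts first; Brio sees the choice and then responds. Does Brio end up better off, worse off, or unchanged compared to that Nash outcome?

Solve by backward induction (Alto leads).
- S: Brio compares 19, 7 and picks Small; Alto would get 4.
- M: Brio compares 6, 0 and picks Small; Alto would get 11.
- L: Brio compares 0, 13 and picks Large; Alto would get 15.
- XL: Brio compares 1, 16 and picks Large; Alto would get 0.
Alto's induced payoffs are 4, 11, 15, 0, so Alto commits to L. Subgame-perfect outcome: (L, Large) with payoffs (15, 13).
For the simultaneous game, intersect best replies.
Alto's best replies: Small→M; Large→M.
Brio's best replies: S→Small; M→Small; L→Large; XL→Large.
Only (M, Small) has each player best-responding; Nash payoffs (11, 6).
Brio earns 13 sequentially versus 6 at the Nash outcome: better off.

better off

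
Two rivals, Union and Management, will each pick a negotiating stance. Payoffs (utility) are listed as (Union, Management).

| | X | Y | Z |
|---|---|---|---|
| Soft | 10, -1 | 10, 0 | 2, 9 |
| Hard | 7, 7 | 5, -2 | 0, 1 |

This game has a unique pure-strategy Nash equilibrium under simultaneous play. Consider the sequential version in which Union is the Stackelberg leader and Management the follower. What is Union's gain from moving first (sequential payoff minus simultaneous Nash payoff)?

Work backward from Management's decision.
- Soft: Management compares -1, 0, 9 and picks Z; Union would get 2.
- Hard: Management compares 7, -2, 1 and picks X; Union would get 7.
Among 2, 7, the best is 7 at Hard. Subgame-perfect outcome: (Hard, X) with payoffs (7, 7).
For the simultaneous game, intersect best replies.
Union's best replies: X→Soft; Y→Soft; Z→Soft.
Management's best replies: Soft→Z; Hard→X.
Only (Soft, Z) has each player best-responding; Nash payoffs (2, 9).
Union's commitment gain: 7 − 2 = 5.

5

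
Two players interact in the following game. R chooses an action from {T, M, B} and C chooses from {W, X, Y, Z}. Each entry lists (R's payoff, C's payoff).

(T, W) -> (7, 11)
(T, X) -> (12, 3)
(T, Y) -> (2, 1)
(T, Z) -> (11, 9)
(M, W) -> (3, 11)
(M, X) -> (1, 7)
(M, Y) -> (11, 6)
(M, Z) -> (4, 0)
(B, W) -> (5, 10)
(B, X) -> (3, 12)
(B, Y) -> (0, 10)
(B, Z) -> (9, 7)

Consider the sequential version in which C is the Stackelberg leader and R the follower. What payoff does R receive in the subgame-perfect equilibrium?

7

R best-responds to each possible C move:
- W → R plays T (best of 7, 3, 5); C gets 11.
- X → R plays T (best of 12, 1, 3); C gets 3.
- Y → R plays M (best of 2, 11, 0); C gets 6.
- Z → R plays T (best of 11, 4, 9); C gets 9.
Maximizing over 11, 3, 6, 9, C chooses W. Subgame-perfect outcome: (T, W) with payoffs (7, 11).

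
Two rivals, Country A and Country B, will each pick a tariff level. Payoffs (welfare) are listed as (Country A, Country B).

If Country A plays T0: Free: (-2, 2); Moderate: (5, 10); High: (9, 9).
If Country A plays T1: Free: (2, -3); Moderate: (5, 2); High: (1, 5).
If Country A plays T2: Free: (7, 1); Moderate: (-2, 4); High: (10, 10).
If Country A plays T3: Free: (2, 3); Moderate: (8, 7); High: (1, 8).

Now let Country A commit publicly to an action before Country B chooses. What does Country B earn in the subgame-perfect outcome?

10

Backward induction with Country A moving first.
- T0: BR = Moderate, leader payoff 5.
- T1: BR = High, leader payoff 1.
- T2: BR = High, leader payoff 10.
- T3: BR = High, leader payoff 1.
Among 5, 1, 10, 1, the best is 10 at T2. Subgame-perfect outcome: (T2, High) with payoffs (10, 10).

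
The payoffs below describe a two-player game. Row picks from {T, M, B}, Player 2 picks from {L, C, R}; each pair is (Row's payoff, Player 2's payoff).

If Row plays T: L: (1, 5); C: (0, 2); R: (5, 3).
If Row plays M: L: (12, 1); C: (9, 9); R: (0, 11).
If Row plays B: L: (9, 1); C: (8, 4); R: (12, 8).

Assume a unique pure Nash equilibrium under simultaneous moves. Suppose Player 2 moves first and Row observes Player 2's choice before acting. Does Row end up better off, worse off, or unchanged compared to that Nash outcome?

Work backward from Row's decision.
- L: Row compares 1, 12, 9 and picks M; Player 2 would get 1.
- C: Row compares 0, 9, 8 and picks M; Player 2 would get 9.
- R: Row compares 5, 0, 12 and picks B; Player 2 would get 8.
Maximizing over 1, 9, 8, Player 2 chooses C. Subgame-perfect outcome: (M, C) with payoffs (9, 9).
Under simultaneous play:
Row's best replies: L→M; C→M; R→B.
Player 2's best replies: T→L; M→R; B→R.
The unique mutual best reply is (B, R), giving (12, 8).
Row earns 9 sequentially versus 12 at the Nash outcome: worse off.

worse off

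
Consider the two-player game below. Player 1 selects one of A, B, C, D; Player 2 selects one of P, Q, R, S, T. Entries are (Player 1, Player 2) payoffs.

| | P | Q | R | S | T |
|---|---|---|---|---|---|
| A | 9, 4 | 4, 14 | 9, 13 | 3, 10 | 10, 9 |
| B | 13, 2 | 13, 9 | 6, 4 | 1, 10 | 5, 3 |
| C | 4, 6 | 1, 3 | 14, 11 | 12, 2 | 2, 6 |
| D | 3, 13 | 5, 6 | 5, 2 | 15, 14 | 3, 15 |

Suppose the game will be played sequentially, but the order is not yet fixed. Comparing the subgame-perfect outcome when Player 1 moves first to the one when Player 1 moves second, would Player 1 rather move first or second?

If Player 1 leads: Player 2's best replies are A→Q, B→S, C→R, D→T; Player 1's induced payoffs 4, 1, 14, 3; outcome (C, R), payoffs (14, 11).
If Player 2 leads: Player 1's best replies are P→B, Q→B, R→C, S→D, T→A; Player 2's induced payoffs 2, 9, 11, 14, 9; outcome (D, S), payoffs (15, 14).
Player 1 gets 14 moving first and 15 moving second, so Player 1 prefers to move second.

second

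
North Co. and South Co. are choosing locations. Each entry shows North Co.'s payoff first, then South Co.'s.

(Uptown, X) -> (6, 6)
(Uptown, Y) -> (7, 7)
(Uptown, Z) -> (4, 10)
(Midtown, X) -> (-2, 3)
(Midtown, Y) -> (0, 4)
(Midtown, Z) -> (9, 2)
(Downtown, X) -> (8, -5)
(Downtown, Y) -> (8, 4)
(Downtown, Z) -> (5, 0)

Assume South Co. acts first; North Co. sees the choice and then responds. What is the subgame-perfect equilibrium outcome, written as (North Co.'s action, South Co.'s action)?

(Downtown, Y)

North Co. best-responds to each possible South Co. move:
- X: North Co. compares 6, -2, 8 and picks Downtown; South Co. would get -5.
- Y: North Co. compares 7, 0, 8 and picks Downtown; South Co. would get 4.
- Z: North Co. compares 4, 9, 5 and picks Midtown; South Co. would get 2.
South Co.'s induced payoffs are -5, 4, 2, so South Co. commits to Y. Subgame-perfect outcome: (Downtown, Y) with payoffs (8, 4).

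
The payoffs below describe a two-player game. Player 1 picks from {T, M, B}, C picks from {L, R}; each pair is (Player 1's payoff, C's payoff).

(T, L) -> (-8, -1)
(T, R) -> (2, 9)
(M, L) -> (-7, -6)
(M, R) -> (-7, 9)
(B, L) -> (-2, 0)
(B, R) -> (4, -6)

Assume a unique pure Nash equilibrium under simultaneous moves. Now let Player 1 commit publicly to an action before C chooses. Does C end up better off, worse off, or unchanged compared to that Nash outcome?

Work backward from C's decision.
- T: C compares -1, 9 and picks R; Player 1 would get 2.
- M: C compares -6, 9 and picks R; Player 1 would get -7.
- B: C compares 0, -6 and picks L; Player 1 would get -2.
Maximizing over 2, -7, -2, Player 1 chooses T. Subgame-perfect outcome: (T, R) with payoffs (2, 9).
Under simultaneous play:
Player 1's best replies: L→B; R→B.
C's best replies: T→R; M→R; B→L.
Only (B, L) has each player best-responding; Nash payoffs (-2, 0).
C earns 9 sequentially versus 0 at the Nash outcome: better off.

better off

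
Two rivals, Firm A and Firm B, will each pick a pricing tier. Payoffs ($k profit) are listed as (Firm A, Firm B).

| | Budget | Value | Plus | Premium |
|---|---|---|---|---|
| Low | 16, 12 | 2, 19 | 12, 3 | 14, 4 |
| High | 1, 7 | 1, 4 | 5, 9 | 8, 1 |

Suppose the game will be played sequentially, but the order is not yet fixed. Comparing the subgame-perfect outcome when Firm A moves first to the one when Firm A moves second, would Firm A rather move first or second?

first

If Firm A leads: Firm B's best replies are Low→Value, High→Plus; Firm A's induced payoffs 2, 5; outcome (High, Plus), payoffs (5, 9).
If Firm B leads: Firm A's best replies are Budget→Low, Value→Low, Plus→Low, Premium→Low; Firm B's induced payoffs 12, 19, 3, 4; outcome (Low, Value), payoffs (2, 19).
Firm A gets 5 moving first and 2 moving second, so Firm A prefers to move first.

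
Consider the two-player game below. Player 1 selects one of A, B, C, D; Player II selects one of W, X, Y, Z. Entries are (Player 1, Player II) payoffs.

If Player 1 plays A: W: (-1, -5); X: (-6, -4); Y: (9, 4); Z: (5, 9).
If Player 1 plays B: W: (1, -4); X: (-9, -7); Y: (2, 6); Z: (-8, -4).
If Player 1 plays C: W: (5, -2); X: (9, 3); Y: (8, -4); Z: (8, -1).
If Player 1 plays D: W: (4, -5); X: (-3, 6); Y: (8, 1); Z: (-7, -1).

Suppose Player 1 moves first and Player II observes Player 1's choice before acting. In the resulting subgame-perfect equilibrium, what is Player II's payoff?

3

Work backward from Player II's decision.
- A → Player II plays Z (best of -5, -4, 4, 9); Player 1 gets 5.
- B → Player II plays Y (best of -4, -7, 6, -4); Player 1 gets 2.
- C → Player II plays X (best of -2, 3, -4, -1); Player 1 gets 9.
- D → Player II plays X (best of -5, 6, 1, -1); Player 1 gets -3.
Player 1's induced payoffs are 5, 2, 9, -3, so Player 1 commits to C. Subgame-perfect outcome: (C, X) with payoffs (9, 3).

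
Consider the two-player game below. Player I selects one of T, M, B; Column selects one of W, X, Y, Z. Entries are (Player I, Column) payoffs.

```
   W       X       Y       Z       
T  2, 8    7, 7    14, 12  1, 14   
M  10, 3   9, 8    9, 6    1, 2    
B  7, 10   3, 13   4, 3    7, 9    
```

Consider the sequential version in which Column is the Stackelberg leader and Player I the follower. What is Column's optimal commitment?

Player I best-responds to each possible Column move:
- W: BR = M, leader payoff 3.
- X: BR = M, leader payoff 8.
- Y: BR = T, leader payoff 12.
- Z: BR = B, leader payoff 9.
Among 3, 8, 12, 9, the best is 12 at Y. Subgame-perfect outcome: (T, Y) with payoffs (14, 12).

Y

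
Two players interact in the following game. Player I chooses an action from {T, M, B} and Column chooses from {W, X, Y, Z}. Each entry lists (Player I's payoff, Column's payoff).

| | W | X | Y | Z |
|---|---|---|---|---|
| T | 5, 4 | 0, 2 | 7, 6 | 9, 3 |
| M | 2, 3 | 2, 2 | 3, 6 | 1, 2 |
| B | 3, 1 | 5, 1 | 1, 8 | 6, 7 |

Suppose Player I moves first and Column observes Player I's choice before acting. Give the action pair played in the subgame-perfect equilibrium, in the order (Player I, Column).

Work backward from Column's decision.
- T: Column compares 4, 2, 6, 3 and picks Y; Player I would get 7.
- M: Column compares 3, 2, 6, 2 and picks Y; Player I would get 3.
- B: Column compares 1, 1, 8, 7 and picks Y; Player I would get 1.
Maximizing over 7, 3, 1, Player I chooses T. Subgame-perfect outcome: (T, Y) with payoffs (7, 6).

(T, Y)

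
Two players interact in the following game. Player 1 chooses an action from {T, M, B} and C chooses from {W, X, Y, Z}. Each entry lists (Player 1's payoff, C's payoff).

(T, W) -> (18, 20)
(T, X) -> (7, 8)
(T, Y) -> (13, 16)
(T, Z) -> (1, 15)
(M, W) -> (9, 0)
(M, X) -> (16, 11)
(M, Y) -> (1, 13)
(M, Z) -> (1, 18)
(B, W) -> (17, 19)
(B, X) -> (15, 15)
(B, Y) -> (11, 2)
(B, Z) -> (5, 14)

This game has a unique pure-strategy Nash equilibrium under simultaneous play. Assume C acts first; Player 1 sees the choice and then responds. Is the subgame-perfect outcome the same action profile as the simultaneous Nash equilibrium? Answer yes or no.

yes

Backward induction with C moving first.
- W: BR = T, leader payoff 20.
- X: BR = M, leader payoff 11.
- Y: BR = T, leader payoff 16.
- Z: BR = B, leader payoff 14.
Maximizing over 20, 11, 16, 14, C chooses W. Subgame-perfect outcome: (T, W) with payoffs (18, 20).
Now find the simultaneous Nash equilibrium.
Player 1's best replies: W→T; X→M; Y→T; Z→B.
C's best replies: T→W; M→Z; B→W.
Only (T, W) has each player best-responding; Nash payoffs (18, 20).
Sequential outcome (T, W) coincides with the Nash profile (T, W).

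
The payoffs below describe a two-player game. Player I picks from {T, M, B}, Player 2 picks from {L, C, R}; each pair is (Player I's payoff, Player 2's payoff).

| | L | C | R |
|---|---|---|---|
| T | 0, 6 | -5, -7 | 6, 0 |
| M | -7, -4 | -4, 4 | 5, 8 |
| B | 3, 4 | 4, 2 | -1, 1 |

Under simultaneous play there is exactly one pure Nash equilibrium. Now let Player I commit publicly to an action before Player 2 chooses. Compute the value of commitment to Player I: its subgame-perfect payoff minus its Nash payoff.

Work backward from Player 2's decision.
- T: BR = L, leader payoff 0.
- M: BR = R, leader payoff 5.
- B: BR = L, leader payoff 3.
Among 0, 5, 3, the best is 5 at M. Subgame-perfect outcome: (M, R) with payoffs (5, 8).
For the simultaneous game, intersect best replies.
Player I's best replies: L→B; C→B; R→T.
Player 2's best replies: T→L; M→R; B→L.
The unique mutual best reply is (B, L), giving (3, 4).
Player I's commitment gain: 5 − 3 = 2.

2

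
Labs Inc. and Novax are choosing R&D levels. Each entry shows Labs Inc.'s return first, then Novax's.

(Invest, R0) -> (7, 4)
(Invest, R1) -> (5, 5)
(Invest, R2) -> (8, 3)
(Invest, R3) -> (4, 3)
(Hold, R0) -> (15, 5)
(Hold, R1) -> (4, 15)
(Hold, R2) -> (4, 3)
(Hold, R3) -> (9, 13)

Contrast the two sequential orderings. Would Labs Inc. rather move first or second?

second

If Labs Inc. leads: Novax's best replies are Invest→R1, Hold→R1; Labs Inc.'s induced payoffs 5, 4; outcome (Invest, R1), payoffs (5, 5).
If Novax leads: Labs Inc.'s best replies are R0→Hold, R1→Invest, R2→Invest, R3→Hold; Novax's induced payoffs 5, 5, 3, 13; outcome (Hold, R3), payoffs (9, 13).
Labs Inc. gets 5 moving first and 9 moving second, so Labs Inc. prefers to move second.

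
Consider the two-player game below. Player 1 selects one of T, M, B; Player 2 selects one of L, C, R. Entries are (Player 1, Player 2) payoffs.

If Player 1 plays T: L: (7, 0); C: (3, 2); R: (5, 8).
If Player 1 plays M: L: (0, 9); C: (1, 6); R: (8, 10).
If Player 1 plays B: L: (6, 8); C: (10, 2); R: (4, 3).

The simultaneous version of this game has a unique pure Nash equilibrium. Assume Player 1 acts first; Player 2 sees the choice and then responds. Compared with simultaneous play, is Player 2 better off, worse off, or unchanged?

unchanged

Work backward from Player 2's decision.
- T → Player 2 plays R (best of 0, 2, 8); Player 1 gets 5.
- M → Player 2 plays R (best of 9, 6, 10); Player 1 gets 8.
- B → Player 2 plays L (best of 8, 2, 3); Player 1 gets 6.
Player 1's induced payoffs are 5, 8, 6, so Player 1 commits to M. Subgame-perfect outcome: (M, R) with payoffs (8, 10).
For the simultaneous game, intersect best replies.
Player 1's best replies: L→T; C→B; R→M.
Player 2's best replies: T→R; M→R; B→L.
Only (M, R) has each player best-responding; Nash payoffs (8, 10).
Player 2 earns 10 sequentially versus 10 at the Nash outcome: unchanged.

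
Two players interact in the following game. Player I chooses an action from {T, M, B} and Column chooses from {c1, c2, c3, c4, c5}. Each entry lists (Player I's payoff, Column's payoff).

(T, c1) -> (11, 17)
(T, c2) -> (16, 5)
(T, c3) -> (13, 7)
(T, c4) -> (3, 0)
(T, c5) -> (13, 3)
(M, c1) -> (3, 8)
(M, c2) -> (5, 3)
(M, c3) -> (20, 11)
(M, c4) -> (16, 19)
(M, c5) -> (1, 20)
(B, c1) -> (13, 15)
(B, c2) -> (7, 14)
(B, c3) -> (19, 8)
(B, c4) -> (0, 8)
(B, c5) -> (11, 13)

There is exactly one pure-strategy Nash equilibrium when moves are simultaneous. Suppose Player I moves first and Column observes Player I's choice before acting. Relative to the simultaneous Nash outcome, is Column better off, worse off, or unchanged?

Work backward from Column's decision.
- T: Column compares 17, 5, 7, 0, 3 and picks c1; Player I would get 11.
- M: Column compares 8, 3, 11, 19, 20 and picks c5; Player I would get 1.
- B: Column compares 15, 14, 8, 8, 13 and picks c1; Player I would get 13.
Player I's induced payoffs are 11, 1, 13, so Player I commits to B. Subgame-perfect outcome: (B, c1) with payoffs (13, 15).
For the simultaneous game, intersect best replies.
Player I's best replies: c1→B; c2→T; c3→M; c4→M; c5→T.
Column's best replies: T→c1; M→c5; B→c1.
The unique mutual best reply is (B, c1), giving (13, 15).
Column earns 15 sequentially versus 15 at the Nash outcome: unchanged.

unchanged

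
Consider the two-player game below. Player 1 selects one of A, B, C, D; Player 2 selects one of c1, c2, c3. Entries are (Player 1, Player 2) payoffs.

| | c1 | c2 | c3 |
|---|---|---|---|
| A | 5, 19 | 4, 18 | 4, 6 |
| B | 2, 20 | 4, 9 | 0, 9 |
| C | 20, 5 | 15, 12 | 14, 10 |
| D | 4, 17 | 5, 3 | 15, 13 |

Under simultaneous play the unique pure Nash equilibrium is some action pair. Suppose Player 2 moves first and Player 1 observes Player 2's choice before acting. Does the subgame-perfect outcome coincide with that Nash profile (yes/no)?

Player 1 best-responds to each possible Player 2 move:
- c1 → Player 1 plays C (best of 5, 2, 20, 4); Player 2 gets 5.
- c2 → Player 1 plays C (best of 4, 4, 15, 5); Player 2 gets 12.
- c3 → Player 1 plays D (best of 4, 0, 14, 15); Player 2 gets 13.
Maximizing over 5, 12, 13, Player 2 chooses c3. Subgame-perfect outcome: (D, c3) with payoffs (15, 13).
For the simultaneous game, intersect best replies.
Player 1's best replies: c1→C; c2→C; c3→D.
Player 2's best replies: A→c1; B→c1; C→c2; D→c1.
The unique mutual best reply is (C, c2), giving (15, 12).
Sequential outcome (D, c3) differs from the Nash profile (C, c2).

no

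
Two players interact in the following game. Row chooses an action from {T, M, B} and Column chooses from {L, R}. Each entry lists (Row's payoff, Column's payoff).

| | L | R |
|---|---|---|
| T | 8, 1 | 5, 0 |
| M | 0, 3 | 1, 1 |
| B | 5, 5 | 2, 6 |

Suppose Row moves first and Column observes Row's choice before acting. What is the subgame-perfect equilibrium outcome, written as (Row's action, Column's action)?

(T, L)

Column best-responds to each possible Row move:
- T: Column compares 1, 0 and picks L; Row would get 8.
- M: Column compares 3, 1 and picks L; Row would get 0.
- B: Column compares 5, 6 and picks R; Row would get 2.
Among 8, 0, 2, the best is 8 at T. Subgame-perfect outcome: (T, L) with payoffs (8, 1).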